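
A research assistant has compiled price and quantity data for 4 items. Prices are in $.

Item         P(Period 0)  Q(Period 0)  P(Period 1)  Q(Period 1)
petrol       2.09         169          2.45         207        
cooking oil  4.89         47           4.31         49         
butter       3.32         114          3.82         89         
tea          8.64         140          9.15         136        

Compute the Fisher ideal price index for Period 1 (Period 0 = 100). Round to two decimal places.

Laspeyres component (base-period weights):
ΣP(Period 1)Q(Period 0) = 2.45×169 + 4.31×47 + 3.82×114 + 9.15×140 = 414.05 + 202.57 + 435.48 + 1281 = 2333.1
ΣP(Period 0)Q(Period 0) = 2.09×169 + 4.89×47 + 3.32×114 + 8.64×140 = 353.21 + 229.83 + 378.48 + 1209.6 = 2171.12
L = 2333.1 / 2171.12 × 100 = 107.4607
Paasche component (current-period weights):
ΣP(Period 1)Q(Period 1) = 2.45×207 + 4.31×49 + 3.82×89 + 9.15×136 = 507.15 + 211.19 + 339.98 + 1244.4 = 2302.72
ΣP(Period 0)Q(Period 1) = 2.09×207 + 4.89×49 + 3.32×89 + 8.64×136 = 432.63 + 239.61 + 295.48 + 1175.04 = 2142.76
P = 2302.72 / 2142.76 × 100 = 107.4651
Fisher = √(L × P) = √(107.4607 × 107.4651) = 107.4629

107.46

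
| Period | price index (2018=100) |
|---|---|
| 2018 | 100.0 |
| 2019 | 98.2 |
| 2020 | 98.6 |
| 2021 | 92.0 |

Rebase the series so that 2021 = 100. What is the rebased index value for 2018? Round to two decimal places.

Rebased(2018) = 100.0 / 92.0 × 100 = 108.6957

108.70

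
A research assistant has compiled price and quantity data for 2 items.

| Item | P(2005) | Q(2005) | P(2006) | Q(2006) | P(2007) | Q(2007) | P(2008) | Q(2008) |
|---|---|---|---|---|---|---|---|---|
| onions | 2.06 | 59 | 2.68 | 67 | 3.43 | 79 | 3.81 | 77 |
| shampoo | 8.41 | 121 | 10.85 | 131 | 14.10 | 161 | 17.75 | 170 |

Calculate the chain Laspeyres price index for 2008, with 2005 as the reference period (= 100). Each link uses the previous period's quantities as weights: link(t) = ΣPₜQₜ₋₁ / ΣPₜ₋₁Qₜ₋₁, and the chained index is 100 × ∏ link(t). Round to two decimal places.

208.24

Link 2005→2006:
ΣP(2006)Q(2005) = 2.68×59 + 10.85×121 = 158.12 + 1312.85 = 1470.97
ΣP(2005)Q(2005) = 2.06×59 + 8.41×121 = 121.54 + 1017.61 = 1139.15
link = 1470.97/1139.15 = 1.291287
Link 2006→2007:
ΣP(2007)Q(2006) = 3.43×67 + 14.10×131 = 229.81 + 1847.1 = 2076.91
ΣP(2006)Q(2006) = 2.68×67 + 10.85×131 = 179.56 + 1421.35 = 1600.91
link = 2076.91/1600.91 = 1.297331
Link 2007→2008:
ΣP(2008)Q(2007) = 3.81×79 + 17.75×161 = 300.99 + 2857.75 = 3158.74
ΣP(2007)Q(2007) = 3.43×79 + 14.10×161 = 270.97 + 2270.1 = 2541.07
link = 3158.74/2541.07 = 1.243075
Chained index = 100 × 1.291287 × 1.297331 × 1.243075 = 208.2432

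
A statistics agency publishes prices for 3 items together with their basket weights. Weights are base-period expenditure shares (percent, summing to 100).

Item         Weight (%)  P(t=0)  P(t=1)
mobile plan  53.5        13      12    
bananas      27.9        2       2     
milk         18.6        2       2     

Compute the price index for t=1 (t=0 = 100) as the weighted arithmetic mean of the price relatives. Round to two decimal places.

mobile plan: 53.5 × (12/13) = 53.5 × 0.923077 = 49.3846
bananas: 27.9 × (2/2) = 27.9 × 1.000000 = 27.9000
milk: 18.6 × (2/2) = 18.6 × 1.000000 = 18.6000
Index = Σ wᵢ·(p₁ᵢ/p₀ᵢ) = 49.3846 + 27.9000 + 18.6000 = 95.8846

95.88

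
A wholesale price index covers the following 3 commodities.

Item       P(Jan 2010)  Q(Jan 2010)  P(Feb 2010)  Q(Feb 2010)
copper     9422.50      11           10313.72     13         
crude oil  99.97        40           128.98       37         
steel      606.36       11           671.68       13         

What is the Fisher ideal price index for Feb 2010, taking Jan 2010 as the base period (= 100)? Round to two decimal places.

Laspeyres component (base-period weights):
ΣP(Feb 2010)Q(Jan 2010) = 10313.72×11 + 128.98×40 + 671.68×11 = 113450.92 + 5159.2 + 7388.48 = 125998.6
ΣP(Jan 2010)Q(Jan 2010) = 9422.50×11 + 99.97×40 + 606.36×11 = 103647.5 + 3998.8 + 6669.96 = 114316.26
L = 125998.6 / 114316.26 × 100 = 110.2193
Paasche component (current-period weights):
ΣP(Feb 2010)Q(Feb 2010) = 10313.72×13 + 128.98×37 + 671.68×13 = 134078.36 + 4772.26 + 8731.84 = 147582.46
ΣP(Jan 2010)Q(Feb 2010) = 9422.50×13 + 99.97×37 + 606.36×13 = 122492.5 + 3698.89 + 7882.68 = 134074.07
P = 147582.46 / 134074.07 × 100 = 110.0753
Fisher = √(L × P) = √(110.2193 × 110.0753) = 110.1473

110.15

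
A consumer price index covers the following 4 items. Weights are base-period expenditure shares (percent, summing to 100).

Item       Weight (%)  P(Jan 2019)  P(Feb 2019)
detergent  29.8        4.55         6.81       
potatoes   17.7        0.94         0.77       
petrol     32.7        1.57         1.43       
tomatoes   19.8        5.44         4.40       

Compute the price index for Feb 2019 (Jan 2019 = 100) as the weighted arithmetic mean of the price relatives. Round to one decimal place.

detergent: 29.8 × (6.81/4.55) = 29.8 × 1.496703 = 44.6018
potatoes: 17.7 × (0.77/0.94) = 17.7 × 0.819149 = 14.4989
petrol: 32.7 × (1.43/1.57) = 32.7 × 0.910828 = 29.7841
tomatoes: 19.8 × (4.40/5.44) = 19.8 × 0.808824 = 16.0147
Index = Σ wᵢ·(p₁ᵢ/p₀ᵢ) = 44.6018 + 14.4989 + 29.7841 + 16.0147 = 104.8995

104.9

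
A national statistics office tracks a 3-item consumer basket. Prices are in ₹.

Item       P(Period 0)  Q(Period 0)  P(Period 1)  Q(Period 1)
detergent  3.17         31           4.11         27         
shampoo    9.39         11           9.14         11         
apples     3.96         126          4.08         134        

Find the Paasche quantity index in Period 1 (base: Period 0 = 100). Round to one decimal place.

Paasche quantity index uses current-period prices as weights.
ΣP(Period 1)·Q(Period 1) = 4.11×27 + 9.14×11 + 4.08×134 = 110.97 + 100.54 + 546.72 = 758.23
ΣP(Period 1)·Q(Period 0) = 4.11×31 + 9.14×11 + 4.08×126 = 127.41 + 100.54 + 514.08 = 742.03
Index = 758.23 / 742.03 × 100 = 102.1832

102.2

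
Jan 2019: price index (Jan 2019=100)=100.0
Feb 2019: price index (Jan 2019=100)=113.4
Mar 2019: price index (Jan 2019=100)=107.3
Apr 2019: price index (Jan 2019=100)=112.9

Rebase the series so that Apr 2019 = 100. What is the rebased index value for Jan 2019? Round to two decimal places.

88.57

Rebased(Jan 2019) = 100.0 / 112.9 × 100 = 88.5740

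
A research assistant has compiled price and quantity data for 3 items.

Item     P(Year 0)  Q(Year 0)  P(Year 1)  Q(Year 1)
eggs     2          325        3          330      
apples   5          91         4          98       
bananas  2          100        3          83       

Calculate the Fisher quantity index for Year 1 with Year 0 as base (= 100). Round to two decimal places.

Laspeyres component (base-period weights):
ΣP(Year 0)Q(Year 1) = 2×330 + 5×98 + 2×83 = 660 + 490 + 166 = 1316
ΣP(Year 0)Q(Year 0) = 2×325 + 5×91 + 2×100 = 650 + 455 + 200 = 1305
L = 1316 / 1305 × 100 = 100.8429
Paasche component (current-period weights):
ΣP(Year 1)Q(Year 1) = 3×330 + 4×98 + 3×83 = 990 + 392 + 249 = 1631
ΣP(Year 1)Q(Year 0) = 3×325 + 4×91 + 3×100 = 975 + 364 + 300 = 1639
P = 1631 / 1639 × 100 = 99.5119
Fisher = √(L × P) = √(100.8429 × 99.5119) = 100.1752

100.18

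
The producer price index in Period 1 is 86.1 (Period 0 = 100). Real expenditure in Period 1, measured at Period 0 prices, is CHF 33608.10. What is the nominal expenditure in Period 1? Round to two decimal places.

28936.57

Nominal = Real × (Index/100) = 33608.10 × (86.1/100)
        = 33608.10 × 0.861 = 28936.5741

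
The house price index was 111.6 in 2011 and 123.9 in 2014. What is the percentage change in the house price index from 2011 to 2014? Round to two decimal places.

11.02%

Change = (123.9 − 111.6) / 111.6 × 100
       = 12.3 / 111.6 × 100 = 11.0215%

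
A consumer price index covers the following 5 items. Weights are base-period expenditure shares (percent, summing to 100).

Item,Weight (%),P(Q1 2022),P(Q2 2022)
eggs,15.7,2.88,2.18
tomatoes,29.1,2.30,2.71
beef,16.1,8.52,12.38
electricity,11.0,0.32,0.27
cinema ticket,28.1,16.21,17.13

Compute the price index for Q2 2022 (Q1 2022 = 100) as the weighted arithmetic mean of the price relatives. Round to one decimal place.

108.5

eggs: 15.7 × (2.18/2.88) = 15.7 × 0.756944 = 11.8840
tomatoes: 29.1 × (2.71/2.30) = 29.1 × 1.178261 = 34.2874
beef: 16.1 × (12.38/8.52) = 16.1 × 1.453052 = 23.3941
electricity: 11.0 × (0.27/0.32) = 11.0 × 0.843750 = 9.2812
cinema ticket: 28.1 × (17.13/16.21) = 28.1 × 1.056755 = 29.6948
Index = Σ wᵢ·(p₁ᵢ/p₀ᵢ) = 11.8840 + 34.2874 + 23.3941 + 9.2812 + 29.6948 = 108.5416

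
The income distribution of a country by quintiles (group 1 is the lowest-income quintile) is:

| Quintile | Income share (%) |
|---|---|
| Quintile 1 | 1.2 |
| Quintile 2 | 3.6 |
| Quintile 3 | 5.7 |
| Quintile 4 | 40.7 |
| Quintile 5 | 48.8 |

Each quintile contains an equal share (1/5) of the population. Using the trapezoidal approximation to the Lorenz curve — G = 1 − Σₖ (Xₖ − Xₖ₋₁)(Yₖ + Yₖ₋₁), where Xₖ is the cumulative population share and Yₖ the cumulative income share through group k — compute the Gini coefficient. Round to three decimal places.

0.529

Cumulative income shares Yₖ: 0.0120, 0.0480, 0.1050, 0.5120, 1.0000
Σ (Xₖ−Xₖ₋₁)(Yₖ+Yₖ₋₁) = (1/5)(0.0120+0.0000) + (1/5)(0.0480+0.0120) + (1/5)(0.1050+0.0480) + (1/5)(0.5120+0.1050) + (1/5)(1.0000+0.5120)
  = 0.0024 + 0.0120 + 0.0306 + 0.1234 + 0.3024 = 0.4708
G = 1 − 0.4708 = 0.5292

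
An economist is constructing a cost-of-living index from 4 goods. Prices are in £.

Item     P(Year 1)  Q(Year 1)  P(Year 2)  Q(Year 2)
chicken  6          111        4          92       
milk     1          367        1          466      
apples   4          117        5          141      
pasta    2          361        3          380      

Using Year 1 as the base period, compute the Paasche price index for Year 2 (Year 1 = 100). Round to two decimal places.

Paasche price index uses current-period quantities as weights.
ΣP(Year 2)·Q(Year 2) = 4×92 + 1×466 + 5×141 + 3×380 = 368 + 466 + 705 + 1140 = 2679
ΣP(Year 1)·Q(Year 2) = 6×92 + 1×466 + 4×141 + 2×380 = 552 + 466 + 564 + 760 = 2342
Index = 2679 / 2342 × 100 = 114.3894

114.39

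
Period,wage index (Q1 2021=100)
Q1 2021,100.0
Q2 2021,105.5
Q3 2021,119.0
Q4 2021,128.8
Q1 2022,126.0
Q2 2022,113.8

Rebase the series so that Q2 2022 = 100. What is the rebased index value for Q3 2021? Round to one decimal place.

104.6

Rebased(Q3 2021) = 119.0 / 113.8 × 100 = 104.5694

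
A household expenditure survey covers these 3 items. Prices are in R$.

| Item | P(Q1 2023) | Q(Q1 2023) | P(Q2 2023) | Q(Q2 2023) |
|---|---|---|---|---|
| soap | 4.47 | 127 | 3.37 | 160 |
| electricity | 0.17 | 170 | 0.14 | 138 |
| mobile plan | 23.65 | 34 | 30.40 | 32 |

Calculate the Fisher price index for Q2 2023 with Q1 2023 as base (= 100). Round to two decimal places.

Laspeyres component (base-period weights):
ΣP(Q2 2023)Q(Q1 2023) = 3.37×127 + 0.14×170 + 30.40×34 = 427.99 + 23.8 + 1033.6 = 1485.39
ΣP(Q1 2023)Q(Q1 2023) = 4.47×127 + 0.17×170 + 23.65×34 = 567.69 + 28.9 + 804.1 = 1400.69
L = 1485.39 / 1400.69 × 100 = 106.0470
Paasche component (current-period weights):
ΣP(Q2 2023)Q(Q2 2023) = 3.37×160 + 0.14×138 + 30.40×32 = 539.2 + 19.32 + 972.8 = 1531.32
ΣP(Q1 2023)Q(Q2 2023) = 4.47×160 + 0.17×138 + 23.65×32 = 715.2 + 23.46 + 756.8 = 1495.46
P = 1531.32 / 1495.46 × 100 = 102.3979
Fisher = √(L × P) = √(106.0470 × 102.3979) = 104.2065

104.21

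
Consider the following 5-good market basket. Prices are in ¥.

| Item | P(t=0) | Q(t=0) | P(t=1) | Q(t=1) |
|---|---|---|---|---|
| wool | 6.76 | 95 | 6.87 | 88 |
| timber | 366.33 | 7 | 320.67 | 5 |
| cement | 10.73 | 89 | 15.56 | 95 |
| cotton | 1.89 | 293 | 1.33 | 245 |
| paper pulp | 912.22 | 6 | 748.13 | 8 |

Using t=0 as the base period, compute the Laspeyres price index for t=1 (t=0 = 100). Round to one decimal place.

89.9

Laspeyres price index uses base-period quantities as weights.
ΣP(t=1)·Q(t=0) = 6.87×95 + 320.67×7 + 15.56×89 + 1.33×293 + 748.13×6 = 652.65 + 2244.69 + 1384.84 + 389.69 + 4488.78 = 9160.65
ΣP(t=0)·Q(t=0) = 6.76×95 + 366.33×7 + 10.73×89 + 1.89×293 + 912.22×6 = 642.2 + 2564.31 + 954.97 + 553.77 + 5473.32 = 10188.57
Index = 9160.65 / 10188.57 × 100 = 89.9110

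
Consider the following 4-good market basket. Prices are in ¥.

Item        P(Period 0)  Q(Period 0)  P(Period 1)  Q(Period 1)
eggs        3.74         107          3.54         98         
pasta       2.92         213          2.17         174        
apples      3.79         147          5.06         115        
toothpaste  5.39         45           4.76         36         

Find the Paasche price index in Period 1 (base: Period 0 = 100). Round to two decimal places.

98.22

Paasche price index uses current-period quantities as weights.
ΣP(Period 1)·Q(Period 1) = 3.54×98 + 2.17×174 + 5.06×115 + 4.76×36 = 346.92 + 377.58 + 581.9 + 171.36 = 1477.76
ΣP(Period 0)·Q(Period 1) = 3.74×98 + 2.92×174 + 3.79×115 + 5.39×36 = 366.52 + 508.08 + 435.85 + 194.04 = 1504.49
Index = 1477.76 / 1504.49 × 100 = 98.2233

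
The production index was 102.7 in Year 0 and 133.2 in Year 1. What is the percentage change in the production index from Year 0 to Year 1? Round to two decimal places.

Change = (133.2 − 102.7) / 102.7 × 100
       = 30.5 / 102.7 × 100 = 29.6981%

29.70%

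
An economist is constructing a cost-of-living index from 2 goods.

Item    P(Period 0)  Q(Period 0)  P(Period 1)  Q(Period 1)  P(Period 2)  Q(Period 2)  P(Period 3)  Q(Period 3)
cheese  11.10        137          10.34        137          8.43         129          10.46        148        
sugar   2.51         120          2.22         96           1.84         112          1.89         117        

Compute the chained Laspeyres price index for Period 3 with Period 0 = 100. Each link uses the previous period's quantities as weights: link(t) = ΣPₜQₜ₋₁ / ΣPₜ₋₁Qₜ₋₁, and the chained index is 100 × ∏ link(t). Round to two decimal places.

Link Period 0→Period 1:
ΣP(Period 1)Q(Period 0) = 10.34×137 + 2.22×120 = 1416.58 + 266.4 = 1682.98
ΣP(Period 0)Q(Period 0) = 11.10×137 + 2.51×120 = 1520.7 + 301.2 = 1821.9
link = 1682.98/1821.9 = 0.923750
Link Period 1→Period 2:
ΣP(Period 2)Q(Period 1) = 8.43×137 + 1.84×96 = 1154.91 + 176.64 = 1331.55
ΣP(Period 1)Q(Period 1) = 10.34×137 + 2.22×96 = 1416.58 + 213.12 = 1629.7
link = 1331.55/1629.7 = 0.817052
Link Period 2→Period 3:
ΣP(Period 3)Q(Period 2) = 10.46×129 + 1.89×112 = 1349.34 + 211.68 = 1561.02
ΣP(Period 2)Q(Period 2) = 8.43×129 + 1.84×112 = 1087.47 + 206.08 = 1293.55
link = 1561.02/1293.55 = 1.206772
Chained index = 100 × 0.923750 × 0.817052 × 1.206772 = 91.0814

91.08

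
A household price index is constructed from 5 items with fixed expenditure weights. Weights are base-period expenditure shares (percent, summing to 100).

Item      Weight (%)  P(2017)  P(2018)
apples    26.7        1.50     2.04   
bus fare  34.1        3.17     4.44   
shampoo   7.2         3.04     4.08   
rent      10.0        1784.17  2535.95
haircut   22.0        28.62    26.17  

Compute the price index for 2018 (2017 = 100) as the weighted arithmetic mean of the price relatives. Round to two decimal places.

128.07

apples: 26.7 × (2.04/1.50) = 26.7 × 1.360000 = 36.3120
bus fare: 34.1 × (4.44/3.17) = 34.1 × 1.400631 = 47.7615
shampoo: 7.2 × (4.08/3.04) = 7.2 × 1.342105 = 9.6632
rent: 10.0 × (2535.95/1784.17) = 10.0 × 1.421361 = 14.2136
haircut: 22.0 × (26.17/28.62) = 22.0 × 0.914396 = 20.1167
Index = Σ wᵢ·(p₁ᵢ/p₀ᵢ) = 36.3120 + 47.7615 + 9.6632 + 14.2136 + 20.1167 = 128.0670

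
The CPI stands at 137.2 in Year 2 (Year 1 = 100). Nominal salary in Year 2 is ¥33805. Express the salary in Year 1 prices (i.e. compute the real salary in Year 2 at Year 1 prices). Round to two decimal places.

24639.21

Real = Nominal ÷ (Index/100) = 33805 ÷ (137.2/100)
     = 33805 ÷ 1.372 = 24639.2128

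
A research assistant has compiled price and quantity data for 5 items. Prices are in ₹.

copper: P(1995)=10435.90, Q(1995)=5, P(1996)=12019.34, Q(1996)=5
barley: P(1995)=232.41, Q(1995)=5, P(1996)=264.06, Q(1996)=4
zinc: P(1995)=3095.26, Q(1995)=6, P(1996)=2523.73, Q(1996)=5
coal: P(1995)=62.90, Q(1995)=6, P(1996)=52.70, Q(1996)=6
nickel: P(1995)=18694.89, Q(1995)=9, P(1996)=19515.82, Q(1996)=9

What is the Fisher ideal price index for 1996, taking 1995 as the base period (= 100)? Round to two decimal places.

Laspeyres component (base-period weights):
ΣP(1996)Q(1995) = 12019.34×5 + 264.06×5 + 2523.73×6 + 52.70×6 + 19515.82×9 = 60096.7 + 1320.3 + 15142.38 + 316.2 + 175642.38 = 252517.96
ΣP(1995)Q(1995) = 10435.90×5 + 232.41×5 + 3095.26×6 + 62.90×6 + 18694.89×9 = 52179.5 + 1162.05 + 18571.56 + 377.4 + 168254.01 = 240544.52
L = 252517.96 / 240544.52 × 100 = 104.9776
Paasche component (current-period weights):
ΣP(1996)Q(1996) = 12019.34×5 + 264.06×4 + 2523.73×5 + 52.70×6 + 19515.82×9 = 60096.7 + 1056.24 + 12618.65 + 316.2 + 175642.38 = 249730.17
ΣP(1995)Q(1996) = 10435.90×5 + 232.41×4 + 3095.26×5 + 62.90×6 + 18694.89×9 = 52179.5 + 929.64 + 15476.3 + 377.4 + 168254.01 = 237216.85
P = 249730.17 / 237216.85 × 100 = 105.2751
Fisher = √(L × P) = √(104.9776 × 105.2751) = 105.1262

105.13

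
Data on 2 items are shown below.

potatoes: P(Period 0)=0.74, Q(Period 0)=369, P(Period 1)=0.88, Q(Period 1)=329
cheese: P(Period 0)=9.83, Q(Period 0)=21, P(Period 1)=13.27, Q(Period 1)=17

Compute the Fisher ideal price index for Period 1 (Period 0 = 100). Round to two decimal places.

Laspeyres component (base-period weights):
ΣP(Period 1)Q(Period 0) = 0.88×369 + 13.27×21 = 324.72 + 278.67 = 603.39
ΣP(Period 0)Q(Period 0) = 0.74×369 + 9.83×21 = 273.06 + 206.43 = 479.49
L = 603.39 / 479.49 × 100 = 125.8400
Paasche component (current-period weights):
ΣP(Period 1)Q(Period 1) = 0.88×329 + 13.27×17 = 289.52 + 225.59 = 515.11
ΣP(Period 0)Q(Period 1) = 0.74×329 + 9.83×17 = 243.46 + 167.11 = 410.57
P = 515.11 / 410.57 × 100 = 125.4622
Fisher = √(L × P) = √(125.8400 × 125.4622) = 125.6509

125.65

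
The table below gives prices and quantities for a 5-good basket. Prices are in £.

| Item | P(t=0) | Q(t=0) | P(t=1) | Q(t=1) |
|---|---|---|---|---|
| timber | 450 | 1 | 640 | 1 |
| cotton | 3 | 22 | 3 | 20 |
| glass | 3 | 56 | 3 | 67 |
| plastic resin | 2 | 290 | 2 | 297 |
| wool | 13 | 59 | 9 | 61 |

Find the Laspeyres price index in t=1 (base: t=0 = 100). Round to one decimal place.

97.7

Laspeyres price index uses base-period quantities as weights.
ΣP(t=1)·Q(t=0) = 640×1 + 3×22 + 3×56 + 2×290 + 9×59 = 640 + 66 + 168 + 580 + 531 = 1985
ΣP(t=0)·Q(t=0) = 450×1 + 3×22 + 3×56 + 2×290 + 13×59 = 450 + 66 + 168 + 580 + 767 = 2031
Index = 1985 / 2031 × 100 = 97.7351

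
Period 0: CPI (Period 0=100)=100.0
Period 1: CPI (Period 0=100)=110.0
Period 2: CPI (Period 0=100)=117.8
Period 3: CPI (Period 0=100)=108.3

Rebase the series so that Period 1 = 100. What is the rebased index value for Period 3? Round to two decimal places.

98.45

Rebased(Period 3) = 108.3 / 110.0 × 100 = 98.4545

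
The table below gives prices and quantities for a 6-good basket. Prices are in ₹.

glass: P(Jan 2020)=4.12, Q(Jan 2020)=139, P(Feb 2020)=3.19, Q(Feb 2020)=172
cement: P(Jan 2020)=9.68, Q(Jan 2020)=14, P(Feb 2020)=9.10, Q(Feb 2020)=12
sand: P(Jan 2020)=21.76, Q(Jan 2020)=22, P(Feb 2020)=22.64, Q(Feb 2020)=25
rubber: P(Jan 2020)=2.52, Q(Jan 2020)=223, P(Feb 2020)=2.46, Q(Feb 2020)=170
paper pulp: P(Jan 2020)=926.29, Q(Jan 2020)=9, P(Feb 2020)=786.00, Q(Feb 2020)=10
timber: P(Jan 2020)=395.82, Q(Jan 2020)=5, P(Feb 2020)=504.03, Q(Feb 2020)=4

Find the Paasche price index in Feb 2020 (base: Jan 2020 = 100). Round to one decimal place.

Paasche price index uses current-period quantities as weights.
ΣP(Feb 2020)·Q(Feb 2020) = 3.19×172 + 9.10×12 + 22.64×25 + 2.46×170 + 786.00×10 + 504.03×4 = 548.68 + 109.2 + 566 + 418.2 + 7860 + 2016.12 = 11518.2
ΣP(Jan 2020)·Q(Feb 2020) = 4.12×172 + 9.68×12 + 21.76×25 + 2.52×170 + 926.29×10 + 395.82×4 = 708.64 + 116.16 + 544 + 428.4 + 9262.9 + 1583.28 = 12643.38
Index = 11518.2 / 12643.38 × 100 = 91.1006

91.1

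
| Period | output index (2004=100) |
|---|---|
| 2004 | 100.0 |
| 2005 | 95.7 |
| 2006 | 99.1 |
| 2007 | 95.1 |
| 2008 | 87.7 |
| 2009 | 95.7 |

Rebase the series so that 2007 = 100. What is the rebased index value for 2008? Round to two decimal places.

92.22

Rebased(2008) = 87.7 / 95.1 × 100 = 92.2187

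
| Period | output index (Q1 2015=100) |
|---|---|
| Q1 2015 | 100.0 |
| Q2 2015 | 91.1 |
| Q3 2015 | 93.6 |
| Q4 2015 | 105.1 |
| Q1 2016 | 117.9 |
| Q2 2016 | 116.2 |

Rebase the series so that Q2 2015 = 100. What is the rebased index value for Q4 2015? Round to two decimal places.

Rebased(Q4 2015) = 105.1 / 91.1 × 100 = 115.3677

115.37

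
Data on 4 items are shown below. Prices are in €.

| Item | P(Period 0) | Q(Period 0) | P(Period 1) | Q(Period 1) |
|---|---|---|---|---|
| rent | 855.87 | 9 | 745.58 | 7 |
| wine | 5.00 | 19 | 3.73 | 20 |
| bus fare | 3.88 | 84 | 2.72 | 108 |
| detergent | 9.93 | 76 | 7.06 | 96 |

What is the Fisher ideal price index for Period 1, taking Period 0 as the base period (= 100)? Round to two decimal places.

Laspeyres component (base-period weights):
ΣP(Period 1)Q(Period 0) = 745.58×9 + 3.73×19 + 2.72×84 + 7.06×76 = 6710.22 + 70.87 + 228.48 + 536.56 = 7546.13
ΣP(Period 0)Q(Period 0) = 855.87×9 + 5.00×19 + 3.88×84 + 9.93×76 = 7702.83 + 95 + 325.92 + 754.68 = 8878.43
L = 7546.13 / 8878.43 × 100 = 84.9940
Paasche component (current-period weights):
ΣP(Period 1)Q(Period 1) = 745.58×7 + 3.73×20 + 2.72×108 + 7.06×96 = 5219.06 + 74.6 + 293.76 + 677.76 = 6265.18
ΣP(Period 0)Q(Period 1) = 855.87×7 + 5.00×20 + 3.88×108 + 9.93×96 = 5991.09 + 100 + 419.04 + 953.28 = 7463.41
P = 6265.18 / 7463.41 × 100 = 83.9453
Fisher = √(L × P) = √(84.9940 × 83.9453) = 84.4680

84.47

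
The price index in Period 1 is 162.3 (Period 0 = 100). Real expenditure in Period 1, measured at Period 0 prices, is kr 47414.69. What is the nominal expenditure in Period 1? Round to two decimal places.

Nominal = Real × (Index/100) = 47414.69 × (162.3/100)
        = 47414.69 × 1.623 = 76954.0419

76954.04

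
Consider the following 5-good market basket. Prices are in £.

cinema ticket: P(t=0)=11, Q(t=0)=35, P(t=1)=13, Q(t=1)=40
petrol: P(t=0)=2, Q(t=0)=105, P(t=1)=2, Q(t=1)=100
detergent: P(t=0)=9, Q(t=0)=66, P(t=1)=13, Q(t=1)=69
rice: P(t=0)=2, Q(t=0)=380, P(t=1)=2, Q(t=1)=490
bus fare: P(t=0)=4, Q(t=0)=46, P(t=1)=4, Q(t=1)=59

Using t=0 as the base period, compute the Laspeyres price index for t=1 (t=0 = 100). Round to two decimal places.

Laspeyres price index uses base-period quantities as weights.
ΣP(t=1)·Q(t=0) = 13×35 + 2×105 + 13×66 + 2×380 + 4×46 = 455 + 210 + 858 + 760 + 184 = 2467
ΣP(t=0)·Q(t=0) = 11×35 + 2×105 + 9×66 + 2×380 + 4×46 = 385 + 210 + 594 + 760 + 184 = 2133
Index = 2467 / 2133 × 100 = 115.6587

115.66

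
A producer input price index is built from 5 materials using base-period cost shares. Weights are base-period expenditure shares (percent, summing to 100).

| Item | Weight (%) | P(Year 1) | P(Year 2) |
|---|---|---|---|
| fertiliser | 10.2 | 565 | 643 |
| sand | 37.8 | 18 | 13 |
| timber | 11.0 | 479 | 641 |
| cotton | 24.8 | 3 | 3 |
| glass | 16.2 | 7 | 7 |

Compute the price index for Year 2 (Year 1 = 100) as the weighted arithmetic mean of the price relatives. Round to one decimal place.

94.6

fertiliser: 10.2 × (643/565) = 10.2 × 1.138053 = 11.6081
sand: 37.8 × (13/18) = 37.8 × 0.722222 = 27.3000
timber: 11.0 × (641/479) = 11.0 × 1.338205 = 14.7203
cotton: 24.8 × (3/3) = 24.8 × 1.000000 = 24.8000
glass: 16.2 × (7/7) = 16.2 × 1.000000 = 16.2000
Index = Σ wᵢ·(p₁ᵢ/p₀ᵢ) = 11.6081 + 27.3000 + 14.7203 + 24.8000 + 16.2000 = 94.6284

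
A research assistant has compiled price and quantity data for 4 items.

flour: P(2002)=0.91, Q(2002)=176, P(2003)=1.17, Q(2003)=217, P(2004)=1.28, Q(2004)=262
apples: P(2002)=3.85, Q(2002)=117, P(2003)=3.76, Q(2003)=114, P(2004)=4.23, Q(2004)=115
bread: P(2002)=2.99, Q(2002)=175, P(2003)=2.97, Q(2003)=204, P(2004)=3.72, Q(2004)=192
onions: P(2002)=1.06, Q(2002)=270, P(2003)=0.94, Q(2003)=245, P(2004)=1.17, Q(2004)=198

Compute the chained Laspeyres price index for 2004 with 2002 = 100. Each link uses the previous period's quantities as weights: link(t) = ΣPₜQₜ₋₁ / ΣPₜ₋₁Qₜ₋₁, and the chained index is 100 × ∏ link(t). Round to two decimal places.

Link 2002→2003:
ΣP(2003)Q(2002) = 1.17×176 + 3.76×117 + 2.97×175 + 0.94×270 = 205.92 + 439.92 + 519.75 + 253.8 = 1419.39
ΣP(2002)Q(2002) = 0.91×176 + 3.85×117 + 2.99×175 + 1.06×270 = 160.16 + 450.45 + 523.25 + 286.2 = 1420.06
link = 1419.39/1420.06 = 0.999528
Link 2003→2004:
ΣP(2004)Q(2003) = 1.28×217 + 4.23×114 + 3.72×204 + 1.17×245 = 277.76 + 482.22 + 758.88 + 286.65 = 1805.51
ΣP(2003)Q(2003) = 1.17×217 + 3.76×114 + 2.97×204 + 0.94×245 = 253.89 + 428.64 + 605.88 + 230.3 = 1518.71
link = 1805.51/1518.71 = 1.188844
Chained index = 100 × 0.999528 × 1.188844 = 118.8284

118.83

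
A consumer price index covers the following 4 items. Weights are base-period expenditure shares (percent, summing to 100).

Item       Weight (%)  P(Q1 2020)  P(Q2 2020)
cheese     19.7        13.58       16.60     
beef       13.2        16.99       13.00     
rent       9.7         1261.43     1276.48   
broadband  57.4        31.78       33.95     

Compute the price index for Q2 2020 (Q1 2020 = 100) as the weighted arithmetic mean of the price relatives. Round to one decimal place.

105.3

cheese: 19.7 × (16.60/13.58) = 19.7 × 1.222386 = 24.0810
beef: 13.2 × (13.00/16.99) = 13.2 × 0.765156 = 10.1001
rent: 9.7 × (1276.48/1261.43) = 9.7 × 1.011931 = 9.8157
broadband: 57.4 × (33.95/31.78) = 57.4 × 1.068282 = 61.3194
Index = Σ wᵢ·(p₁ᵢ/p₀ᵢ) = 24.0810 + 10.1001 + 9.8157 + 61.3194 = 105.3162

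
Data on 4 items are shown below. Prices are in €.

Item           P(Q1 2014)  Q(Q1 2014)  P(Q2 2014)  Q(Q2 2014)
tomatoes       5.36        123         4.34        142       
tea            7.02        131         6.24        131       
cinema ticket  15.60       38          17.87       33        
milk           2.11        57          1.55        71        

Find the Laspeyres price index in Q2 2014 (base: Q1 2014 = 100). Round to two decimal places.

Laspeyres price index uses base-period quantities as weights.
ΣP(Q2 2014)·Q(Q1 2014) = 4.34×123 + 6.24×131 + 17.87×38 + 1.55×57 = 533.82 + 817.44 + 679.06 + 88.35 = 2118.67
ΣP(Q1 2014)·Q(Q1 2014) = 5.36×123 + 7.02×131 + 15.60×38 + 2.11×57 = 659.28 + 919.62 + 592.8 + 120.27 = 2291.97
Index = 2118.67 / 2291.97 × 100 = 92.4388

92.44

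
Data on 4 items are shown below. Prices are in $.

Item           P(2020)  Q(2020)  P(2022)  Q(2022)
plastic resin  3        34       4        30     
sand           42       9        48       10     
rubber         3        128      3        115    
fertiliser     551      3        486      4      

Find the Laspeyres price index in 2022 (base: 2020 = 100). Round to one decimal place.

95.7

Laspeyres price index uses base-period quantities as weights.
ΣP(2022)·Q(2020) = 4×34 + 48×9 + 3×128 + 486×3 = 136 + 432 + 384 + 1458 = 2410
ΣP(2020)·Q(2020) = 3×34 + 42×9 + 3×128 + 551×3 = 102 + 378 + 384 + 1653 = 2517
Index = 2410 / 2517 × 100 = 95.7489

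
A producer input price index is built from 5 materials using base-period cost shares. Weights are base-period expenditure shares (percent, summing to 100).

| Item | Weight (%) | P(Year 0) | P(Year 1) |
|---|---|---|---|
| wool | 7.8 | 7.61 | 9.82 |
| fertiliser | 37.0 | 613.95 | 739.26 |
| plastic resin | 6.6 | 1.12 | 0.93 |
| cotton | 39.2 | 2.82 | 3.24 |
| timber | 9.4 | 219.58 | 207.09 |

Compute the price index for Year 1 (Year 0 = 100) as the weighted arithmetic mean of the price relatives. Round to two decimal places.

wool: 7.8 × (9.82/7.61) = 7.8 × 1.290407 = 10.0652
fertiliser: 37.0 × (739.26/613.95) = 37.0 × 1.204105 = 44.5519
plastic resin: 6.6 × (0.93/1.12) = 6.6 × 0.830357 = 5.4804
cotton: 39.2 × (3.24/2.82) = 39.2 × 1.148936 = 45.0383
timber: 9.4 × (207.09/219.58) = 9.4 × 0.943119 = 8.8653
Index = Σ wᵢ·(p₁ᵢ/p₀ᵢ) = 10.0652 + 44.5519 + 5.4804 + 45.0383 + 8.8653 = 114.0010

114.00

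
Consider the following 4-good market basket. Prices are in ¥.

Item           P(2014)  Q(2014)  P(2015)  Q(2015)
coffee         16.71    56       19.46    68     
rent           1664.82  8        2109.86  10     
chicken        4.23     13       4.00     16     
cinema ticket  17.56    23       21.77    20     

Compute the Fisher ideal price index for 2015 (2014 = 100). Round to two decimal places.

125.90

Laspeyres component (base-period weights):
ΣP(2015)Q(2014) = 19.46×56 + 2109.86×8 + 4.00×13 + 21.77×23 = 1089.76 + 16878.88 + 52 + 500.71 = 18521.35
ΣP(2014)Q(2014) = 16.71×56 + 1664.82×8 + 4.23×13 + 17.56×23 = 935.76 + 13318.56 + 54.99 + 403.88 = 14713.19
L = 18521.35 / 14713.19 × 100 = 125.8826
Paasche component (current-period weights):
ΣP(2015)Q(2015) = 19.46×68 + 2109.86×10 + 4.00×16 + 21.77×20 = 1323.28 + 21098.6 + 64 + 435.4 = 22921.28
ΣP(2014)Q(2015) = 16.71×68 + 1664.82×10 + 4.23×16 + 17.56×20 = 1136.28 + 16648.2 + 67.68 + 351.2 = 18203.36
P = 22921.28 / 18203.36 × 100 = 125.9179
Fisher = √(L × P) = √(125.8826 × 125.9179) = 125.9002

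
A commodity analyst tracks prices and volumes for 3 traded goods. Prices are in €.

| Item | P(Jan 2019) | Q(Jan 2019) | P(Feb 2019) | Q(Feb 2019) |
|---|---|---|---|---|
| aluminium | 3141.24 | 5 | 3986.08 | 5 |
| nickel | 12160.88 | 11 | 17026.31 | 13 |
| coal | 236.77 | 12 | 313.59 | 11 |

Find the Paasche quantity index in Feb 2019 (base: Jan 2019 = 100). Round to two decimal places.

Paasche quantity index uses current-period prices as weights.
ΣP(Feb 2019)·Q(Feb 2019) = 3986.08×5 + 17026.31×13 + 313.59×11 = 19930.4 + 221342.03 + 3449.49 = 244721.92
ΣP(Feb 2019)·Q(Jan 2019) = 3986.08×5 + 17026.31×11 + 313.59×12 = 19930.4 + 187289.41 + 3763.08 = 210982.89
Index = 244721.92 / 210982.89 × 100 = 115.9914

115.99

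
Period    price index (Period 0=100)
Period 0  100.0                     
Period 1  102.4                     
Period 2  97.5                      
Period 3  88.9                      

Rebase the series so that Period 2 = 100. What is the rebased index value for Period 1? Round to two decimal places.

Rebased(Period 1) = 102.4 / 97.5 × 100 = 105.0256

105.03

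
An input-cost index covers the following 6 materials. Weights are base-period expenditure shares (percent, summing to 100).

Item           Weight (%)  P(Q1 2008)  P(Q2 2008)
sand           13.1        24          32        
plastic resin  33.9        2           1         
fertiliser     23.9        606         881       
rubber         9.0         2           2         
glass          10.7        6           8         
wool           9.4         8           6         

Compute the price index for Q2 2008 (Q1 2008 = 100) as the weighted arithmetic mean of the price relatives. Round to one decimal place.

99.5

sand: 13.1 × (32/24) = 13.1 × 1.333333 = 17.4667
plastic resin: 33.9 × (1/2) = 33.9 × 0.500000 = 16.9500
fertiliser: 23.9 × (881/606) = 23.9 × 1.453795 = 34.7457
rubber: 9.0 × (2/2) = 9.0 × 1.000000 = 9.0000
glass: 10.7 × (8/6) = 10.7 × 1.333333 = 14.2667
wool: 9.4 × (6/8) = 9.4 × 0.750000 = 7.0500
Index = Σ wᵢ·(p₁ᵢ/p₀ᵢ) = 17.4667 + 16.9500 + 34.7457 + 9.0000 + 14.2667 + 7.0500 = 99.4790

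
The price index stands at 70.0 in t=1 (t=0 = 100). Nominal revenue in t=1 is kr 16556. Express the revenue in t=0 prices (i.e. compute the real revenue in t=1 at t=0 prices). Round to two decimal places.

23651.43

Real = Nominal ÷ (Index/100) = 16556 ÷ (70.0/100)
     = 16556 ÷ 0.700 = 23651.4286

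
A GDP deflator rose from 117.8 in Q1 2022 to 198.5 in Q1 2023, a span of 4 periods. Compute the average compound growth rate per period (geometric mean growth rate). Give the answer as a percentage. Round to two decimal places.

13.93%

Growth factor = (198.5/117.8)^(1/4) = (1.685059)^(1/4) = 1.139341
Growth rate = 1.139341 − 1 = 0.139341 = 13.9341%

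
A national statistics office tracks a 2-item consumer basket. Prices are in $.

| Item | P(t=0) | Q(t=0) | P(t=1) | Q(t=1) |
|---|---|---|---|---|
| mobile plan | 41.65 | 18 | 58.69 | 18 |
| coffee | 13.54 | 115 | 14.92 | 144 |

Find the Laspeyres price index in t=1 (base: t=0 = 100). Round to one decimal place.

Laspeyres price index uses base-period quantities as weights.
ΣP(t=1)·Q(t=0) = 58.69×18 + 14.92×115 = 1056.42 + 1715.8 = 2772.22
ΣP(t=0)·Q(t=0) = 41.65×18 + 13.54×115 = 749.7 + 1557.1 = 2306.8
Index = 2772.22 / 2306.8 × 100 = 120.1760

120.2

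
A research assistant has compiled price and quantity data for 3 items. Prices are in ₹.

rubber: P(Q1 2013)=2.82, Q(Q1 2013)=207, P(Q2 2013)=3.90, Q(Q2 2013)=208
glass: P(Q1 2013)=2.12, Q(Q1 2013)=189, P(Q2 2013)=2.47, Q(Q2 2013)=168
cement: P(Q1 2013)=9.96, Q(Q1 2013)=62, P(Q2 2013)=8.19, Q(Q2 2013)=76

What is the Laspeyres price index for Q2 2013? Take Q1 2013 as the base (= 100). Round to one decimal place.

111.2

Laspeyres price index uses base-period quantities as weights.
ΣP(Q2 2013)·Q(Q1 2013) = 3.90×207 + 2.47×189 + 8.19×62 = 807.3 + 466.83 + 507.78 = 1781.91
ΣP(Q1 2013)·Q(Q1 2013) = 2.82×207 + 2.12×189 + 9.96×62 = 583.74 + 400.68 + 617.52 = 1601.94
Index = 1781.91 / 1601.94 × 100 = 111.2345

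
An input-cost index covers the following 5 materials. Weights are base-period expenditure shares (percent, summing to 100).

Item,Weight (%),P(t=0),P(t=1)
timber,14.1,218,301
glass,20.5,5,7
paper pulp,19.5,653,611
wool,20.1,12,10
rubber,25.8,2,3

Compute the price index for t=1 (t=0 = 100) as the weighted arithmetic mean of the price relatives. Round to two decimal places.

timber: 14.1 × (301/218) = 14.1 × 1.380734 = 19.4683
glass: 20.5 × (7/5) = 20.5 × 1.400000 = 28.7000
paper pulp: 19.5 × (611/653) = 19.5 × 0.935681 = 18.2458
wool: 20.1 × (10/12) = 20.1 × 0.833333 = 16.7500
rubber: 25.8 × (3/2) = 25.8 × 1.500000 = 38.7000
Index = Σ wᵢ·(p₁ᵢ/p₀ᵢ) = 19.4683 + 28.7000 + 18.2458 + 16.7500 + 38.7000 = 121.8641

121.86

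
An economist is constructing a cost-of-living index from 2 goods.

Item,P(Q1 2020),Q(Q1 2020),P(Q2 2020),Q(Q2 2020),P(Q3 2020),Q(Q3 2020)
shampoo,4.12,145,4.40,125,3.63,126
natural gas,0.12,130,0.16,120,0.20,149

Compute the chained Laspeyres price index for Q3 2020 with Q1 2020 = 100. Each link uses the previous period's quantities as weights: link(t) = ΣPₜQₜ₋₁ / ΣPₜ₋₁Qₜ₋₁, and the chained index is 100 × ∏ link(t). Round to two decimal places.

Link Q1 2020→Q2 2020:
ΣP(Q2 2020)Q(Q1 2020) = 4.40×145 + 0.16×130 = 638 + 20.8 = 658.8
ΣP(Q1 2020)Q(Q1 2020) = 4.12×145 + 0.12×130 = 597.4 + 15.6 = 613
link = 658.8/613 = 1.074715
Link Q2 2020→Q3 2020:
ΣP(Q3 2020)Q(Q2 2020) = 3.63×125 + 0.20×120 = 453.75 + 24 = 477.75
ΣP(Q2 2020)Q(Q2 2020) = 4.40×125 + 0.16×120 = 550 + 19.2 = 569.2
link = 477.75/569.2 = 0.839336
Chained index = 100 × 1.074715 × 0.839336 = 90.2046

90.20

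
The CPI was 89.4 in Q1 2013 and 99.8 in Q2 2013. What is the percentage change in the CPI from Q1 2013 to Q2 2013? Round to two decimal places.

Change = (99.8 − 89.4) / 89.4 × 100
       = 10.4 / 89.4 × 100 = 11.6331%

11.63%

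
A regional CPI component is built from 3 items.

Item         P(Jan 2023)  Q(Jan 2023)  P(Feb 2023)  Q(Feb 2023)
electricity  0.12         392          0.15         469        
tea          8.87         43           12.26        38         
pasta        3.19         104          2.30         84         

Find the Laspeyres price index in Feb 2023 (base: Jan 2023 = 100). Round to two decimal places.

108.55

Laspeyres price index uses base-period quantities as weights.
ΣP(Feb 2023)·Q(Jan 2023) = 0.15×392 + 12.26×43 + 2.30×104 = 58.8 + 527.18 + 239.2 = 825.18
ΣP(Jan 2023)·Q(Jan 2023) = 0.12×392 + 8.87×43 + 3.19×104 = 47.04 + 381.41 + 331.76 = 760.21
Index = 825.18 / 760.21 × 100 = 108.5463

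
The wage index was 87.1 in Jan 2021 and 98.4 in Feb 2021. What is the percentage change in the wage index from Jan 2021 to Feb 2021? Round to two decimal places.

12.97%

Change = (98.4 − 87.1) / 87.1 × 100
       = 11.3 / 87.1 × 100 = 12.9736%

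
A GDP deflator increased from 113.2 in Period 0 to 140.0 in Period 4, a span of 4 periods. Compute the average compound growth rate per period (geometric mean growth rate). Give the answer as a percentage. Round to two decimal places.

5.46%

Growth factor = (140.0/113.2)^(1/4) = (1.236749)^(1/4) = 1.054558
Growth rate = 1.054558 − 1 = 0.054558 = 5.4558%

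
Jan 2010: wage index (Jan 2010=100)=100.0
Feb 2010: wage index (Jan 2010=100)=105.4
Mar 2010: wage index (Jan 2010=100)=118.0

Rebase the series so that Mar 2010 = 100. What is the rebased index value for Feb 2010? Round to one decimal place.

Rebased(Feb 2010) = 105.4 / 118.0 × 100 = 89.3220

89.3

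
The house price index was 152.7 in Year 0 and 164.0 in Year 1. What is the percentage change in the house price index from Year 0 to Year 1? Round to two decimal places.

7.40%

Change = (164.0 − 152.7) / 152.7 × 100
       = 11.3 / 152.7 × 100 = 7.4001%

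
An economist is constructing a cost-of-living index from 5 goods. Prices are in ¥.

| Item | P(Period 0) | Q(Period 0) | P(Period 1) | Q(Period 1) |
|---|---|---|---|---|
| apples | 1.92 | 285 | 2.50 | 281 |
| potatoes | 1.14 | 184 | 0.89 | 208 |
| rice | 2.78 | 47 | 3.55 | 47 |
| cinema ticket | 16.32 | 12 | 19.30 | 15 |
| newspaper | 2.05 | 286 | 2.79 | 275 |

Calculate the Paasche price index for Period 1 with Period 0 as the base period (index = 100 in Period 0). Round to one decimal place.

123.0

Paasche price index uses current-period quantities as weights.
ΣP(Period 1)·Q(Period 1) = 2.50×281 + 0.89×208 + 3.55×47 + 19.30×15 + 2.79×275 = 702.5 + 185.12 + 166.85 + 289.5 + 767.25 = 2111.22
ΣP(Period 0)·Q(Period 1) = 1.92×281 + 1.14×208 + 2.78×47 + 16.32×15 + 2.05×275 = 539.52 + 237.12 + 130.66 + 244.8 + 563.75 = 1715.85
Index = 2111.22 / 1715.85 × 100 = 123.0422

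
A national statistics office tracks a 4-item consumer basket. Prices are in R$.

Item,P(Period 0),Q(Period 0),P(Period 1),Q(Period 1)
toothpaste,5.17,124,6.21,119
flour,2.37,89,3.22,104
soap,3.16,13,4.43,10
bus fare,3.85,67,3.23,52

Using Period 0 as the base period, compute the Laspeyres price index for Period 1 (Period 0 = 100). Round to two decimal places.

Laspeyres price index uses base-period quantities as weights.
ΣP(Period 1)·Q(Period 0) = 6.21×124 + 3.22×89 + 4.43×13 + 3.23×67 = 770.04 + 286.58 + 57.59 + 216.41 = 1330.62
ΣP(Period 0)·Q(Period 0) = 5.17×124 + 2.37×89 + 3.16×13 + 3.85×67 = 641.08 + 210.93 + 41.08 + 257.95 = 1151.04
Index = 1330.62 / 1151.04 × 100 = 115.6015

115.60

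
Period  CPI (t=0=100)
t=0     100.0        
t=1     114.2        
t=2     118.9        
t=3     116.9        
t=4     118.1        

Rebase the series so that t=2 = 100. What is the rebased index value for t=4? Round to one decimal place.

Rebased(t=4) = 118.1 / 118.9 × 100 = 99.3272

99.3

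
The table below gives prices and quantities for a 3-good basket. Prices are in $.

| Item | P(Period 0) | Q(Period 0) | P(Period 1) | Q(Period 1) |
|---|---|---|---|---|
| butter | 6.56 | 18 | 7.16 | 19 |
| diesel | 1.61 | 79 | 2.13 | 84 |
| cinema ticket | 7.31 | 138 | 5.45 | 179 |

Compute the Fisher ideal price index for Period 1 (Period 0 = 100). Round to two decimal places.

82.97

Laspeyres component (base-period weights):
ΣP(Period 1)Q(Period 0) = 7.16×18 + 2.13×79 + 5.45×138 = 128.88 + 168.27 + 752.1 = 1049.25
ΣP(Period 0)Q(Period 0) = 6.56×18 + 1.61×79 + 7.31×138 = 118.08 + 127.19 + 1008.78 = 1254.05
L = 1049.25 / 1254.05 × 100 = 83.6689
Paasche component (current-period weights):
ΣP(Period 1)Q(Period 1) = 7.16×19 + 2.13×84 + 5.45×179 = 136.04 + 178.92 + 975.55 = 1290.51
ΣP(Period 0)Q(Period 1) = 6.56×19 + 1.61×84 + 7.31×179 = 124.64 + 135.24 + 1308.49 = 1568.37
P = 1290.51 / 1568.37 × 100 = 82.2835
Fisher = √(L × P) = √(83.6689 × 82.2835) = 82.9733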